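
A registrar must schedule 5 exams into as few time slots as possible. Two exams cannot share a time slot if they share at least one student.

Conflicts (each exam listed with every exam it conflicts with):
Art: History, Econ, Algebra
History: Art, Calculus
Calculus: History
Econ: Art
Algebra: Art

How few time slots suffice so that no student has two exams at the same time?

Art and Algebra conflict, so at least 2 time slots are needed.
2 time slots suffice: Art=1, History=2, Calculus=1, Econ=2, Algebra=2. Each listed conflict is separated.

2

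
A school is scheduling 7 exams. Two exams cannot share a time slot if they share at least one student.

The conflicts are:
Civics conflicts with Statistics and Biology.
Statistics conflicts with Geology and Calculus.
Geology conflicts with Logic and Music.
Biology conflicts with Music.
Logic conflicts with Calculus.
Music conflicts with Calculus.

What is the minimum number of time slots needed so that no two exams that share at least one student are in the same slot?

The cycle Biology-Music-Geology-Statistics-Civics-Biology has odd length 5, so it cannot be 2-colored; at least 3 time slots are needed.
3 time slots suffice: time slot 1 → {Civics, Geology, Calculus}; time slot 2 → {Statistics, Logic, Music}; time slot 3 → {Biology}. No two conflicting exams share a time slot.

3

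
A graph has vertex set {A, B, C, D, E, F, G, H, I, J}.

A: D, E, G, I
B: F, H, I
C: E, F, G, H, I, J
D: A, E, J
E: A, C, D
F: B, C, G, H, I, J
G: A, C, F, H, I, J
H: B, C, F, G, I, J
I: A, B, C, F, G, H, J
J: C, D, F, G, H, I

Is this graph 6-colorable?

Yes

The chromatic number is 6. C, F, G, H, I, J are mutually adjacent (a clique of size 6), so at least 6 colors are needed.
A valid assignment using 6 colors: A=2, B=2, C=5, D=3, E=1, F=4, G=6, H=3, I=1, J=2.
That is already a proper 6-coloring.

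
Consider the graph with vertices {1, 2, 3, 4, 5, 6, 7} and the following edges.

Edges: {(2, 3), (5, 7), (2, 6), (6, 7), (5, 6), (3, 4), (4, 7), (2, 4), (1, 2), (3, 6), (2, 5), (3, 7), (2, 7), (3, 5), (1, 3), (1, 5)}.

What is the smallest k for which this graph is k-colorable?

2, 3, 5, 6, 7 are pairwise adjacent (a clique of size 5), so at least 5 colors are needed.
5 colors suffice: color a → {3}; color b → {2}; color c → {1, 7}; color d → {4, 5}; color e → {6}. Every edge joins two different colors.

5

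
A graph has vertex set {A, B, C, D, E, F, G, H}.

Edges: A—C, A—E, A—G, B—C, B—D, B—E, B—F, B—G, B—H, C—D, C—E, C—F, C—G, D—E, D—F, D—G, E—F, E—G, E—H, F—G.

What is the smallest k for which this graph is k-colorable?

B, C, D, E, F, G are pairwise adjacent (a clique of size 6), so at least 6 colors are needed.
One proper 6-coloring: A=4, B=4, C=3, D=6, E=1, F=5, G=2, H=2. No two adjacent vertices share a color.

6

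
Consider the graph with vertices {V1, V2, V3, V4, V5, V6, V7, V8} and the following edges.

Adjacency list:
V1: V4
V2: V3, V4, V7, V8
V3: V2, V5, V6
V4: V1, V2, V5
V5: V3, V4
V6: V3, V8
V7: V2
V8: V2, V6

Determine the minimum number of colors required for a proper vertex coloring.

2

V3 and V5 are adjacent, so at least 2 colors are needed.
2 colors suffice: color 1 → {V1, V2, V5, V6}; color 2 → {V3, V4, V7, V8}. Each edge has distinct colors on its endpoints.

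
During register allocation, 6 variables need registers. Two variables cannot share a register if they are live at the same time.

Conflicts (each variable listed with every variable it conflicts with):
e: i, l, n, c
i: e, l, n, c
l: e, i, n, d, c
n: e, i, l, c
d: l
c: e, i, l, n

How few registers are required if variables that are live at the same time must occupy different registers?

5

e, i, l, n, c are mutually in conflict, so at least 5 registers are needed.
A valid assignment using 5 registers: e=5, i=2, l=1, n=4, d=2, c=3. No two conflicting variables share a register.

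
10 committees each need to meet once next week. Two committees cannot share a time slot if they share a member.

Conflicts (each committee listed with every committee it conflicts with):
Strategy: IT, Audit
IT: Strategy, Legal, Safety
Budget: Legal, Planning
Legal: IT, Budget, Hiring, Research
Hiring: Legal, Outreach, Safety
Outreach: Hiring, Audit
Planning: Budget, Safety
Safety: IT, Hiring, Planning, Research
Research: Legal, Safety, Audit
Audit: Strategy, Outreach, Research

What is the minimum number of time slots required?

The cycle Safety-Planning-Budget-Legal-Research-Safety has odd length 5, so it cannot be 2-colored; at least 3 time slots are needed.
3 time slots suffice: time slot 1 → {Legal, Safety, Audit}; time slot 2 → {IT, Budget, Hiring, Research}; time slot 3 → {Strategy, Outreach, Planning}. Every pair that conflicts lands in different time slots.

3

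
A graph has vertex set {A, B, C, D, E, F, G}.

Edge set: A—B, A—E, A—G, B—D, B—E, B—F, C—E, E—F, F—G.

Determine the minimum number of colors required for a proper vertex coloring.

A, B, E are mutually adjacent, so at least 3 colors are needed.
A valid assignment using 3 colors: A=3, B=2, C=2, D=1, E=1, F=3, G=1. No two adjacent vertices share a color.

3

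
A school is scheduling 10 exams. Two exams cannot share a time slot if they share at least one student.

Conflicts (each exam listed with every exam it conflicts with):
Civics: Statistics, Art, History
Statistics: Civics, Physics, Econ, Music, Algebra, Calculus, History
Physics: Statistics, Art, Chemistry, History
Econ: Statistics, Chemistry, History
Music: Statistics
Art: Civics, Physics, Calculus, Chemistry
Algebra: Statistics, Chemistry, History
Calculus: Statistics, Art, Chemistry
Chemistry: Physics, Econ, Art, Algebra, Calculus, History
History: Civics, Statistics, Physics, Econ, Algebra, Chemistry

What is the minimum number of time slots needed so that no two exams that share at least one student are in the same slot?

3

Art, Calculus, Chemistry all conflict with each other, so at least 3 time slots are needed.
A valid assignment using 3 time slots: Civics=3, Statistics=1, Physics=3, Econ=3, Music=2, Art=2, Algebra=3, Calculus=3, Chemistry=1, History=2. No two conflicting exams share a time slot.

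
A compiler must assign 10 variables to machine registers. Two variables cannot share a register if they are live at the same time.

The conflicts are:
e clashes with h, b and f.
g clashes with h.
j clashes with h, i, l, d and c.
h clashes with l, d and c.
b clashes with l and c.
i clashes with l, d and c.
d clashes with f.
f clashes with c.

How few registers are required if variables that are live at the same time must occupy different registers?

3

j, h, c all conflict with each other, so at least 3 registers are needed.
A valid assignment using 3 registers: e=2, g=2, j=3, h=1, b=1, i=1, l=2, d=2, f=1, c=2. No two conflicting variables share a register.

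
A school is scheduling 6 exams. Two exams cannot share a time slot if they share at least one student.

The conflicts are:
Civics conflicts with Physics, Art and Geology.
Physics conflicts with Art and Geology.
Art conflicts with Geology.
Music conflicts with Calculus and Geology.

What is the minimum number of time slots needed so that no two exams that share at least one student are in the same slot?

4

Civics, Physics, Art, Geology pairwise conflict, so at least 4 time slots are needed.
A valid assignment using 4 time slots: Civics=2, Physics=3, Art=4, Music=2, Calculus=1, Geology=1. Each listed conflict is separated.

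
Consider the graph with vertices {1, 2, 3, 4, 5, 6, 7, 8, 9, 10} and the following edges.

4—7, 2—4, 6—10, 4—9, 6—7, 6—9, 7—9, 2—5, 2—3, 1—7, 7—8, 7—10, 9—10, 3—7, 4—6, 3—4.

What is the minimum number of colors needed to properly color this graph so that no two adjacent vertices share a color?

6, 7, 9, 10 form a clique, so at least 4 colors are needed.
A valid assignment using 4 colors: 1=blue, 2=red, 3=green, 4=blue, 5=blue, 6=yellow, 7=red, 8=blue, 9=green, 10=blue. Every edge joins two different colors.

4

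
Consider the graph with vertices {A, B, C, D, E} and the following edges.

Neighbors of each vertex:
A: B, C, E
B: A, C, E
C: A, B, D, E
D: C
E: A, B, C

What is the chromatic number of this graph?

A, B, C, E form a clique, so at least 4 colors are needed.
4 colors suffice: color red → {C}; color blue → {B, D}; color green → {E}; color yellow → {A}. No two adjacent vertices share a color.

4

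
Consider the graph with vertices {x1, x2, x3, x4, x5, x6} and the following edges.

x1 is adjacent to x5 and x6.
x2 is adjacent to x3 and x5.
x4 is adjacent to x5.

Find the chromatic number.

x2 and x5 are adjacent, so at least 2 colors are needed.
2 colors suffice: color 1 → {x3, x5, x6}; color 2 → {x1, x2, x4}. No two adjacent vertices share a color.

2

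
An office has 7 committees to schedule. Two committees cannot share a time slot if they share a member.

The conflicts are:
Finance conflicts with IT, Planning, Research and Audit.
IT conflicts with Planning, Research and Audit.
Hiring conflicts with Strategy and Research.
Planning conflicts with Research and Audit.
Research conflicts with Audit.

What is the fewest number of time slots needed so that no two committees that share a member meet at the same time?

Finance, IT, Planning, Research, Audit all conflict with each other, so at least 5 time slots are needed.
Using 5 time slots: Finance=3, IT=5, Hiring=2, Strategy=1, Planning=2, Research=1, Audit=4. Every pair that conflicts lands in different time slots.

5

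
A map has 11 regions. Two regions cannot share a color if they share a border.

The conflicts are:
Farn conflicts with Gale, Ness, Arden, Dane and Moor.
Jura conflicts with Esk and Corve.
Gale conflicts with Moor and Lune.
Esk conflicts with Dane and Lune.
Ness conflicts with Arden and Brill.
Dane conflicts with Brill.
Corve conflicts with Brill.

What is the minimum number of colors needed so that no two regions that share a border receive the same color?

3

Farn, Ness, Arden are mutually in conflict, so at least 3 colors are needed.
3 colors suffice: color 1 → {Farn, Esk, Brill}; color 2 → {Gale, Ness, Dane, Corve}; color 3 → {Jura, Arden, Moor, Lune}. Every pair that conflicts lands in different colors.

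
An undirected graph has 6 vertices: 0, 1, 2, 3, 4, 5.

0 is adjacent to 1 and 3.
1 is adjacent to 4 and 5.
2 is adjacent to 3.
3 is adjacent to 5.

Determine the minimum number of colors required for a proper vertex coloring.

0 and 1 are adjacent, so at least 2 colors are needed.
One proper 2-coloring: 0=blue, 1=red, 2=blue, 3=red, 4=blue, 5=blue. Each edge has distinct colors on its endpoints.

2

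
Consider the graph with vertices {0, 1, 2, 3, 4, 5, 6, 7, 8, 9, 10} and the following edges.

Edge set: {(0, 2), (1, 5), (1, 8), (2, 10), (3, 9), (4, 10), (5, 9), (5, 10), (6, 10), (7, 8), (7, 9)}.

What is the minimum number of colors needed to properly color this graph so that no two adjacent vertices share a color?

3

The cycle 7-9-5-1-8-7 has odd length 5, so it cannot be 2-colored; at least 3 colors are needed.
3 colors suffice: color red → {0, 8, 9, 10}; color blue → {2, 3, 4, 5, 6, 7}; color green → {1}. Each edge has distinct colors on its endpoints.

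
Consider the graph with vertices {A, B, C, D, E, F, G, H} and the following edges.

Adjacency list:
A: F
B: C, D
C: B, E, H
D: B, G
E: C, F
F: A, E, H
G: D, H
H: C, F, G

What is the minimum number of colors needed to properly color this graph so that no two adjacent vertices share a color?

The cycle G-H-C-B-D-G has odd length 5, so it cannot be 2-colored; at least 3 colors are needed.
3 colors suffice: color red → {A, B, E, H}; color blue → {C, F, G}; color green → {D}. Each edge has distinct colors on its endpoints.

3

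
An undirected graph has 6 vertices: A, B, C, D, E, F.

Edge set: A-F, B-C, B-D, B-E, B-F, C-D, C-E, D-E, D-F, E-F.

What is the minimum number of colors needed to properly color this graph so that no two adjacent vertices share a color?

B, D, E, F form a clique, so at least 4 colors are needed.
4 colors suffice: color 1 → {A, B}; color 2 → {C, F}; color 3 → {D}; color 4 → {E}. Every edge joins two different colors.

4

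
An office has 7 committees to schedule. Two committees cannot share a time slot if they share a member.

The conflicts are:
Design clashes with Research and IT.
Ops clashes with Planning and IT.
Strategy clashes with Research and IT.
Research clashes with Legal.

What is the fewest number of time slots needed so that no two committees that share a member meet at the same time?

2

Strategy and Research conflict, so at least 2 time slots are needed.
2 time slots suffice: time slot 1 → {Planning, Research, IT}; time slot 2 → {Design, Ops, Strategy, Legal}. Every pair that conflicts lands in different time slots.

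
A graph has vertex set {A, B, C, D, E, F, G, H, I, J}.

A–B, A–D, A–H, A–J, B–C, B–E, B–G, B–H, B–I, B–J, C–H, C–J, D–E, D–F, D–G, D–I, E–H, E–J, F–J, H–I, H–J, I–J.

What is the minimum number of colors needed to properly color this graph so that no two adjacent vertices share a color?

B, H, I, J form a clique, so at least 4 colors are needed.
4 colors suffice: color 1 → {B, D}; color 2 → {G, J}; color 3 → {F, H}; color 4 → {A, C, E, I}. No two adjacent vertices share a color.

4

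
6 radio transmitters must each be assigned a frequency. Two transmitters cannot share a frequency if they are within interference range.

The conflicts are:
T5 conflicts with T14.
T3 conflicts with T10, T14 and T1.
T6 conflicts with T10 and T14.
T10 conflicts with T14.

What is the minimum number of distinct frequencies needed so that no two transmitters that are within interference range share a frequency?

3

T3, T10, T14 pairwise conflict, so at least 3 frequencies are needed.
3 frequencies suffice: frequency 1 → {T14, T1}; frequency 2 → {T5, T3, T6}; frequency 3 → {T10}. No two conflicting transmitters share a frequency.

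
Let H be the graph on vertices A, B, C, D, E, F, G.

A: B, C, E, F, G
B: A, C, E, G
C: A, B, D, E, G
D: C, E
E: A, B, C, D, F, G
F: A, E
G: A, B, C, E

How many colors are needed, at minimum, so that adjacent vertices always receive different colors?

A, B, C, E, G are mutually adjacent (a clique of size 5), so at least 5 colors are needed.
5 colors suffice: color red → {E}; color blue → {A, D}; color green → {C, F}; color yellow → {G}; color purple → {B}. Every edge joins two different colors.

5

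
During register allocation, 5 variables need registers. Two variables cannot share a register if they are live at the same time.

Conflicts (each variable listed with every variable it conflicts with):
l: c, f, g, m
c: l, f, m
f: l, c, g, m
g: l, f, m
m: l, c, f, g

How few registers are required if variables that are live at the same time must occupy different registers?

4

l, f, g, m pairwise conflict, so at least 4 registers are needed.
4 registers suffice: register 1 → {l}; register 2 → {m}; register 3 → {f}; register 4 → {c, g}. Every pair that conflicts lands in different registers.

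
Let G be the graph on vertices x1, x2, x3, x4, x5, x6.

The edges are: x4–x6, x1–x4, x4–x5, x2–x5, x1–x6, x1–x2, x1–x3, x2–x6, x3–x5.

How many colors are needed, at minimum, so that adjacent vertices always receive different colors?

3

x1, x4, x6 are mutually adjacent, so at least 3 colors are needed.
3 colors suffice: color 1 → {x1, x5}; color 2 → {x2, x3, x4}; color 3 → {x6}. Every edge joins two different colors.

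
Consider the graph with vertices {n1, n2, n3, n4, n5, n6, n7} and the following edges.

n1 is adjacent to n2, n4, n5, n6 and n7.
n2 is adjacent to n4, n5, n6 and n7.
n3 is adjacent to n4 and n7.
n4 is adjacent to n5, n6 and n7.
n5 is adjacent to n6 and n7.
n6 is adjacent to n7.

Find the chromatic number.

6

n1, n2, n4, n5, n6, n7 are mutually adjacent (a clique of size 6), so at least 6 colors are needed.
One proper 6-coloring: n1=4, n2=3, n3=3, n4=1, n5=5, n6=6, n7=2. Every edge joins two different colors.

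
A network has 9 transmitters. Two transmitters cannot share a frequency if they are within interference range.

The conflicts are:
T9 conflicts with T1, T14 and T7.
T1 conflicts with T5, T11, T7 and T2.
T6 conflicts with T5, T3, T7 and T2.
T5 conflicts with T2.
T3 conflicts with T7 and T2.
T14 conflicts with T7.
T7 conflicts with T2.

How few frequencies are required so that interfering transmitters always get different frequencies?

4

T6, T3, T7, T2 pairwise conflict, so at least 4 frequencies are needed.
4 frequencies suffice: frequency 1 → {T5, T11, T7}; frequency 2 → {T1, T6, T14}; frequency 3 → {T9, T2}; frequency 4 → {T3}. No two conflicting transmitters share a frequency.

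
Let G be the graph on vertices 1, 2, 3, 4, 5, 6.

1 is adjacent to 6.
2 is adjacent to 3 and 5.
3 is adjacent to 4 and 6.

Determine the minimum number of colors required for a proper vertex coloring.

2 and 5 are adjacent, so at least 2 colors are needed.
A valid assignment using 2 colors: 1=a, 2=b, 3=a, 4=b, 5=a, 6=b. No two adjacent vertices share a color.

2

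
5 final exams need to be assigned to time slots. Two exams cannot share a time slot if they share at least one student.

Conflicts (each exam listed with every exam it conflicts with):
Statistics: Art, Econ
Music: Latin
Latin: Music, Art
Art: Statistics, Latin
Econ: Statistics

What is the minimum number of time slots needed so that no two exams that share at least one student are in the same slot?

Latin and Art conflict, so at least 2 time slots are needed.
2 time slots suffice: time slot 1 → {Statistics, Latin}; time slot 2 → {Music, Art, Econ}. Every pair that conflicts lands in different time slots.

2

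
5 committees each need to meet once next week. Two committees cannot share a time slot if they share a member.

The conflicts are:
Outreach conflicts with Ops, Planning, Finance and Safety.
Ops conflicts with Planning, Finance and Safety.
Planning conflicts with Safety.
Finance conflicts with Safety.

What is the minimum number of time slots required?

Outreach, Ops, Planning, Safety are mutually in conflict, so at least 4 time slots are needed.
4 time slots suffice: time slot 1 → {Outreach}; time slot 2 → {Safety}; time slot 3 → {Ops}; time slot 4 → {Planning, Finance}. Every pair that conflicts lands in different time slots.

4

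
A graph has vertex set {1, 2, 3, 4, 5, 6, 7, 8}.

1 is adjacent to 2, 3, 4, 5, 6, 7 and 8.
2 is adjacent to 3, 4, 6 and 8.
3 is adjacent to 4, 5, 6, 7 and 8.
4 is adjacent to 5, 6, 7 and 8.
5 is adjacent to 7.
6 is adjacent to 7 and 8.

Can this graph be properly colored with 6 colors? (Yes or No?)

The chromatic number is 6. 1, 2, 3, 4, 6, 8 are pairwise adjacent (a clique of size 6), so at least 6 colors are needed.
6 colors suffice: color a → {3}; color b → {1}; color c → {4}; color d → {5, 6}; color e → {7, 8}; color f → {2}.
That is already a proper 6-coloring.

Yes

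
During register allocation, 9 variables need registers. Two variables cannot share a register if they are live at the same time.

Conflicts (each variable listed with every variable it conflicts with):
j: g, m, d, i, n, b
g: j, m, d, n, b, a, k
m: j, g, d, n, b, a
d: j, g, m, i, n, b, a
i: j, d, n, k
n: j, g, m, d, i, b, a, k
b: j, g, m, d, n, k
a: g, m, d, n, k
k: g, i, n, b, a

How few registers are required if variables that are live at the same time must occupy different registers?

j, g, m, d, n, b all conflict with each other, so at least 6 registers are needed.
6 registers suffice: j=4, g=2, m=6, d=3, i=2, n=1, b=5, a=4, k=3. No two conflicting variables share a register.

6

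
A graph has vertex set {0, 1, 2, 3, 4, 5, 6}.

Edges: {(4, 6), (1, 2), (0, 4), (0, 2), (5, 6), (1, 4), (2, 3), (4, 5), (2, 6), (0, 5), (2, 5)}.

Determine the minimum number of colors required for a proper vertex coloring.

3

0, 4, 5 are mutually adjacent, so at least 3 colors are needed.
One proper 3-coloring: 0=c, 1=b, 2=a, 3=b, 4=a, 5=b, 6=c. Every edge joins two different colors.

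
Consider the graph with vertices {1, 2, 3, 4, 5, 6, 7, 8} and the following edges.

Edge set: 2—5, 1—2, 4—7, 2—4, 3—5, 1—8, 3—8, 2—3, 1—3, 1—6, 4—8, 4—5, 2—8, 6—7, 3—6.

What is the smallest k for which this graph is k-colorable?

4

1, 2, 3, 8 are pairwise adjacent (a clique of size 4), so at least 4 colors are needed.
4 colors suffice: color red → {3, 4}; color blue → {2, 6}; color green → {1, 5, 7}; color yellow → {8}. No two adjacent vertices share a color.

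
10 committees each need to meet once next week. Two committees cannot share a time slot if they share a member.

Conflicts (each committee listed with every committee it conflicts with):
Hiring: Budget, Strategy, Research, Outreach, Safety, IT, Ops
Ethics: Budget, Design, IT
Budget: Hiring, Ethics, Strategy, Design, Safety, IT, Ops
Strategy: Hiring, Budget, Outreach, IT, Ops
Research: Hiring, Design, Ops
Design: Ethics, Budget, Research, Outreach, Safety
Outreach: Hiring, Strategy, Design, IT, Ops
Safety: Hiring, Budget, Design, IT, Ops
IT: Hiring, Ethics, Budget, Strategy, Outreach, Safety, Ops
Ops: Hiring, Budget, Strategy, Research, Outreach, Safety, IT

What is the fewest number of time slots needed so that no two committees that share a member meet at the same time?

5

Hiring, Strategy, Outreach, IT, Ops all conflict with each other, so at least 5 time slots are needed.
5 time slots suffice: time slot 1 → {Hiring, Design}; time slot 2 → {Research, IT}; time slot 3 → {Budget, Outreach}; time slot 4 → {Ethics, Ops}; time slot 5 → {Strategy, Safety}. Every pair that conflicts lands in different time slots.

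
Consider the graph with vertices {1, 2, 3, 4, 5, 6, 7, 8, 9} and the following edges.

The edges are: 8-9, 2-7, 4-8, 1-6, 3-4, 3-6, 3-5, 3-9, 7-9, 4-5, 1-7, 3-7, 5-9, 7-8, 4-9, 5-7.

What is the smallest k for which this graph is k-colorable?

3, 4, 5, 9 are mutually adjacent (a clique of size 4), so at least 4 colors are needed.
4 colors suffice: color red → {4, 6, 7}; color blue → {1, 2, 9}; color green → {3, 8}; color yellow → {5}. Each edge has distinct colors on its endpoints.

4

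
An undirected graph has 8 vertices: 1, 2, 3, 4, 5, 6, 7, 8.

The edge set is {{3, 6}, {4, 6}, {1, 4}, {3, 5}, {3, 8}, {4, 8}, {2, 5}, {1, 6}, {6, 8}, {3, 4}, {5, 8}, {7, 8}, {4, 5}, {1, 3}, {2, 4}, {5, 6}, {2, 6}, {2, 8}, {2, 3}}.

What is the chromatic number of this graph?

2, 3, 4, 5, 6, 8 form a clique, so at least 6 colors are needed.
6 colors suffice: color red → {3, 7}; color blue → {4}; color green → {6}; color yellow → {1, 8}; color purple → {2}; color orange → {5}. Each edge has distinct colors on its endpoints.

6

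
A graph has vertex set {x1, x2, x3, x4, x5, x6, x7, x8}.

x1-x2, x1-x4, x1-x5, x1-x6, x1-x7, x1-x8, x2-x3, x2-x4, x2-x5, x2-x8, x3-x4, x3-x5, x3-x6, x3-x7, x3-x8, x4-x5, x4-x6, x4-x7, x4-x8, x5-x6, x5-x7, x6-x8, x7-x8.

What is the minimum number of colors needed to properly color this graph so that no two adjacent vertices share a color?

4

x3, x4, x5, x7 are pairwise adjacent (a clique of size 4), so at least 4 colors are needed.
4 colors suffice: x1=3, x2=4, x3=3, x4=1, x5=2, x6=4, x7=4, x8=2. Every edge joins two different colors.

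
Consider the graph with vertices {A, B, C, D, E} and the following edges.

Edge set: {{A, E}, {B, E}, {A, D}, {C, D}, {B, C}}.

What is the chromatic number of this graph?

The cycle C-B-E-A-D-C has odd length 5, so it cannot be 2-colored; at least 3 colors are needed.
3 colors suffice: color 1 → {D, E}; color 2 → {A, B}; color 3 → {C}. Every edge joins two different colors.

3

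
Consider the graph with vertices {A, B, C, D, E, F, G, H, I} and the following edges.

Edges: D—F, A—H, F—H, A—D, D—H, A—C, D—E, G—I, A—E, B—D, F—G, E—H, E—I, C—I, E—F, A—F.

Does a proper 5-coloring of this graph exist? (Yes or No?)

The chromatic number is 5. A, D, E, F, H form a clique, so at least 5 colors are needed.
5 colors suffice: color 1 → {D, I}; color 2 → {B, C, E, G}; color 3 → {F}; color 4 → {A}; color 5 → {H}.
That is already a proper 5-coloring.

Yes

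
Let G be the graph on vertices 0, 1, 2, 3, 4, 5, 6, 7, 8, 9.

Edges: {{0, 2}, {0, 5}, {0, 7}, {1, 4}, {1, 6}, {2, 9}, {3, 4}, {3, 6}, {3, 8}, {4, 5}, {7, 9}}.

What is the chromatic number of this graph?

3 and 4 are adjacent, so at least 2 colors are needed.
2 colors suffice: color a → {1, 2, 3, 5, 7}; color b → {0, 4, 6, 8, 9}. No two adjacent vertices share a color.

2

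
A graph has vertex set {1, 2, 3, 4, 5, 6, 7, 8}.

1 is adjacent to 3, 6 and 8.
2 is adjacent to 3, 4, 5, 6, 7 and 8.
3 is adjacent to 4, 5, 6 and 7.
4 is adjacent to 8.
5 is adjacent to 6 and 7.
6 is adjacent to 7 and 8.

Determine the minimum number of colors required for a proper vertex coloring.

5

2, 3, 5, 6, 7 are mutually adjacent (a clique of size 5), so at least 5 colors are needed.
One proper 5-coloring: 1=green, 2=green, 3=red, 4=blue, 5=purple, 6=blue, 7=yellow, 8=red. Each edge has distinct colors on its endpoints.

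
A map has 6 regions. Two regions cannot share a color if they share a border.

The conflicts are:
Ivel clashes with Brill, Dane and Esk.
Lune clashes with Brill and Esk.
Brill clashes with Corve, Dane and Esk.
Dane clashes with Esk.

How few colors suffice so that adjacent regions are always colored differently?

4

Ivel, Brill, Dane, Esk pairwise conflict, so at least 4 colors are needed.
4 colors suffice: color 1 → {Brill}; color 2 → {Corve, Esk}; color 3 → {Lune, Dane}; color 4 → {Ivel}. Every pair that conflicts lands in different colors.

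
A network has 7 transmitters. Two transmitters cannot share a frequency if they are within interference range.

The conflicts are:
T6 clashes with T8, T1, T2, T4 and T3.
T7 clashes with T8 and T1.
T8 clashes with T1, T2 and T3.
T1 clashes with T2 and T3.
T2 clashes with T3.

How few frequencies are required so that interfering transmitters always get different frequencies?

T6, T8, T1, T2, T3 pairwise conflict, so at least 5 frequencies are needed.
5 frequencies suffice: frequency 1 → {T6, T7}; frequency 2 → {T8, T4}; frequency 3 → {T1}; frequency 4 → {T3}; frequency 5 → {T2}. Each listed conflict is separated.

5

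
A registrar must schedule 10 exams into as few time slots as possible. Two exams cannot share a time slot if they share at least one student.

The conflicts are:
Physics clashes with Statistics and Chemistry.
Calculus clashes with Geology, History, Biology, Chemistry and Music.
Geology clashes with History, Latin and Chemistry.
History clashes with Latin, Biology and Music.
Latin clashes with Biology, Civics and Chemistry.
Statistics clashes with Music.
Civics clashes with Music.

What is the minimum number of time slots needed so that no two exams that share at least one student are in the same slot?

3

Calculus, History, Music are mutually in conflict, so at least 3 time slots are needed.
3 time slots suffice: time slot 1 → {Calculus, Latin, Statistics}; time slot 2 → {History, Civics, Chemistry}; time slot 3 → {Physics, Geology, Biology, Music}. Each listed conflict is separated.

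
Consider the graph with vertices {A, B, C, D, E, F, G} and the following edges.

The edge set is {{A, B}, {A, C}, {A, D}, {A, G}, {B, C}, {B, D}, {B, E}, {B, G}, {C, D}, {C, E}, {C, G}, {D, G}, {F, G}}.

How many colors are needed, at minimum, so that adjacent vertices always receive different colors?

5

A, B, C, D, G are pairwise adjacent (a clique of size 5), so at least 5 colors are needed.
5 colors suffice: color red → {B, F}; color blue → {E, G}; color green → {C}; color yellow → {A}; color purple → {D}. No two adjacent vertices share a color.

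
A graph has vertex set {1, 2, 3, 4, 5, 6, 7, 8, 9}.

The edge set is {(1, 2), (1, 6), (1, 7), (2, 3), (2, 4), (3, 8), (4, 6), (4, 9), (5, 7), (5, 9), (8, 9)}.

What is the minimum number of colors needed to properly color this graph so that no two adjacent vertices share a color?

3

The cycle 8-3-2-4-9-8 has odd length 5, so it cannot be 2-colored; at least 3 colors are needed.
3 colors suffice: color red → {2, 6, 7, 9}; color blue → {1, 4, 5, 8}; color green → {3}. Every edge joins two different colors.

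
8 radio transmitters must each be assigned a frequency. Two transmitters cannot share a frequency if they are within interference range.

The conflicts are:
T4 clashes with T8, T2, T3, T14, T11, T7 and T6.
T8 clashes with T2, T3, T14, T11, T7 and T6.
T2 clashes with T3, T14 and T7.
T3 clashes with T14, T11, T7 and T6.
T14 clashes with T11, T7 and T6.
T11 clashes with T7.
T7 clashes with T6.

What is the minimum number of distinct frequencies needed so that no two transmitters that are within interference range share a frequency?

6

T4, T8, T2, T3, T14, T7 are mutually in conflict, so at least 6 frequencies are needed.
A valid assignment using 6 frequencies: T4=4, T8=3, T2=6, T3=1, T14=5, T11=6, T7=2, T6=6. Every pair that conflicts lands in different frequencies.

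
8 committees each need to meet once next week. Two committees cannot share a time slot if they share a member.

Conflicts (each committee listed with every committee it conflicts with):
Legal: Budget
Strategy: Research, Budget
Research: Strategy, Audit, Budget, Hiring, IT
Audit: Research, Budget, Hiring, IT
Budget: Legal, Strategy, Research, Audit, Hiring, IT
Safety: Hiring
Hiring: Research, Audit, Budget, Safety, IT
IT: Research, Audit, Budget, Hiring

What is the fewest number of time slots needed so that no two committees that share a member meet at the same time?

5

Research, Audit, Budget, Hiring, IT are mutually in conflict, so at least 5 time slots are needed.
A valid assignment using 5 time slots: Legal=2, Strategy=2, Research=3, Audit=5, Budget=1, Safety=1, Hiring=2, IT=4. No two conflicting committees share a time slot.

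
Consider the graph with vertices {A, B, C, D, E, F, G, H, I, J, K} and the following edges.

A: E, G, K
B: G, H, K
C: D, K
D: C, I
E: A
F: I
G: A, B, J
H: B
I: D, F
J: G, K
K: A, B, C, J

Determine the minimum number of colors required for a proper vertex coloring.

2

B and H are adjacent, so at least 2 colors are needed.
2 colors suffice: color 1 → {D, E, F, G, H, K}; color 2 → {A, B, C, I, J}. Every edge joins two different colors.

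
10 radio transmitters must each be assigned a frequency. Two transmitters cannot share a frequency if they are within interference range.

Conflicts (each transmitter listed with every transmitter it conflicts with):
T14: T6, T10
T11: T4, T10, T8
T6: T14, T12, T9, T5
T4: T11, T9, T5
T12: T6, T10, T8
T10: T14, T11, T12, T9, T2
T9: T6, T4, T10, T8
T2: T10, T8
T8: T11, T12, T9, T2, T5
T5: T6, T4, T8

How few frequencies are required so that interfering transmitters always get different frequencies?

T8 and T5 conflict, so at least 2 frequencies are needed.
2 frequencies suffice: frequency 1 → {T6, T4, T10, T8}; frequency 2 → {T14, T11, T12, T9, T2, T5}. Every pair that conflicts lands in different frequencies.

2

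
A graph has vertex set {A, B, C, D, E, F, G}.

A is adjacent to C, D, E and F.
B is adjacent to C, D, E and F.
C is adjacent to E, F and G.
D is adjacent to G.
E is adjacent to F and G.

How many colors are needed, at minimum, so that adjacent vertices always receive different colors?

4

A, C, E, F are mutually adjacent (a clique of size 4), so at least 4 colors are needed.
4 colors suffice: color 1 → {C, D}; color 2 → {E}; color 3 → {F, G}; color 4 → {A, B}. Each edge has distinct colors on its endpoints.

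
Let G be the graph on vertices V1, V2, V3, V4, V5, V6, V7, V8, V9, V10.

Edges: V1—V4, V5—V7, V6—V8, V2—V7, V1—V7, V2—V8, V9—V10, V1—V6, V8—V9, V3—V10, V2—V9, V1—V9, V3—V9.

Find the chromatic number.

3

V3, V9, V10 are mutually adjacent, so at least 3 colors are needed.
A valid assignment using 3 colors: V1=blue, V2=blue, V3=blue, V4=red, V5=blue, V6=red, V7=red, V8=green, V9=red, V10=green. Every edge joins two different colors.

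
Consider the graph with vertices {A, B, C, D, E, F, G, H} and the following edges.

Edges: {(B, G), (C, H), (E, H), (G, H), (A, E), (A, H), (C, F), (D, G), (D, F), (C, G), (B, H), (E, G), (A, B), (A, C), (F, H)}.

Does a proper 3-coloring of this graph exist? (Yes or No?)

Yes

The chromatic number is 3. C, F, H are mutually adjacent, so at least 3 colors are needed.
3 colors suffice: color red → {D, H}; color blue → {A, F, G}; color green → {B, C, E}.
That is already a proper 3-coloring.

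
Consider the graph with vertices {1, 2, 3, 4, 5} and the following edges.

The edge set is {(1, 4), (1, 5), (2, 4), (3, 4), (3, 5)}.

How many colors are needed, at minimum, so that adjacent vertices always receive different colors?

3 and 5 are adjacent, so at least 2 colors are needed.
2 colors suffice: color a → {4, 5}; color b → {1, 2, 3}. Every edge joins two different colors.

2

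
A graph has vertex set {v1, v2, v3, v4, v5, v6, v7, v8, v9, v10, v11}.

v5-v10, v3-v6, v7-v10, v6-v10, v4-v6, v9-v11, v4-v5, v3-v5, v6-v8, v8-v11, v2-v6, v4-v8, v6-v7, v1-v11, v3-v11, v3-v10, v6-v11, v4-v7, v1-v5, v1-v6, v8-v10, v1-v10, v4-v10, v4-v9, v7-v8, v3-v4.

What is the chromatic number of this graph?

5

v4, v6, v7, v8, v10 form a clique, so at least 5 colors are needed.
A valid assignment using 5 colors: v1=3, v2=2, v3=4, v4=3, v5=1, v6=1, v7=5, v8=4, v9=1, v10=2, v11=2. No two adjacent vertices share a color.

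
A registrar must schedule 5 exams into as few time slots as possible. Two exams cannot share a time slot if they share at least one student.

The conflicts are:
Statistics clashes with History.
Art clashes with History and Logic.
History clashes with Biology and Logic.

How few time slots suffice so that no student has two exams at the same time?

Art, History, Logic are mutually in conflict, so at least 3 time slots are needed.
Using 3 time slots: Statistics=2, Art=3, History=1, Biology=2, Logic=2. Every pair that conflicts lands in different time slots.

3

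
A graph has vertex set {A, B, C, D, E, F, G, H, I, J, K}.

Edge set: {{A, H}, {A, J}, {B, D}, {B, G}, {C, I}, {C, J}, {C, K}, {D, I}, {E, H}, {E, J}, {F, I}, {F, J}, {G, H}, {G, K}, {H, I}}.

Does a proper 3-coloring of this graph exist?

The chromatic number is 3. The cycle F-J-E-H-I-F has odd length 5, so it cannot be 2-colored; at least 3 colors are needed.
3 colors suffice: color 1 → {B, H, J, K}; color 2 → {A, E, G, I}; color 3 → {C, D, F}.
That is already a proper 3-coloring.

Yes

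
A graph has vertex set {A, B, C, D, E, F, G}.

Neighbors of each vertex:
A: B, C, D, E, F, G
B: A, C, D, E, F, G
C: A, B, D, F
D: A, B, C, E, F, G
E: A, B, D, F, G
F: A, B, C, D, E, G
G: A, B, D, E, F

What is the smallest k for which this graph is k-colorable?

6

A, B, D, E, F, G are mutually adjacent (a clique of size 6), so at least 6 colors are needed.
A valid assignment using 6 colors: A=3, B=4, C=5, D=1, E=6, F=2, G=5. Each edge has distinct colors on its endpoints.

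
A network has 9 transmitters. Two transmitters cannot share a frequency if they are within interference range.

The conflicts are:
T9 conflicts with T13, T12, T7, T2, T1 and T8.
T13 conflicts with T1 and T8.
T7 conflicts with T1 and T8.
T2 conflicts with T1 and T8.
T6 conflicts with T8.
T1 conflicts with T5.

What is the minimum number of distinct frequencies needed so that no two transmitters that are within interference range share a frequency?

3

T9, T13, T8 all conflict with each other, so at least 3 frequencies are needed.
3 frequencies suffice: frequency 1 → {T9, T6, T5}; frequency 2 → {T12, T1, T8}; frequency 3 → {T13, T7, T2}. Every pair that conflicts lands in different frequencies.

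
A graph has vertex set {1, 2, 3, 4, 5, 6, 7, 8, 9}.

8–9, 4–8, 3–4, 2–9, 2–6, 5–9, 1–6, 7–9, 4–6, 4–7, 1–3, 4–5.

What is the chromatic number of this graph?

The cycle 6-4-5-9-2-6 has odd length 5, so it cannot be 2-colored; at least 3 colors are needed.
3 colors suffice: 1=red, 2=green, 3=blue, 4=red, 5=blue, 6=blue, 7=blue, 8=blue, 9=red. No two adjacent vertices share a color.

3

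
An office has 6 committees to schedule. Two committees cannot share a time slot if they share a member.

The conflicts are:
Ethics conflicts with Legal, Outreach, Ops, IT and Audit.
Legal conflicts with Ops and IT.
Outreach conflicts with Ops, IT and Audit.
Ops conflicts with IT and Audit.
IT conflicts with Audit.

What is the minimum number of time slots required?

5

Ethics, Outreach, Ops, IT, Audit pairwise conflict, so at least 5 time slots are needed.
5 time slots suffice: time slot 1 → {Ops}; time slot 2 → {IT}; time slot 3 → {Ethics}; time slot 4 → {Legal, Outreach}; time slot 5 → {Audit}. Each listed conflict is separated.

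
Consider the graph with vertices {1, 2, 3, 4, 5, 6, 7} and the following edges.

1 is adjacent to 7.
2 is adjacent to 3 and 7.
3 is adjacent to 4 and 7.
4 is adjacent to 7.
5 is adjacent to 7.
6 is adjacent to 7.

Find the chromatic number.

3

3, 4, 7 are mutually adjacent, so at least 3 colors are needed.
One proper 3-coloring: 1=blue, 2=green, 3=blue, 4=green, 5=blue, 6=blue, 7=red. Every edge joins two different colors.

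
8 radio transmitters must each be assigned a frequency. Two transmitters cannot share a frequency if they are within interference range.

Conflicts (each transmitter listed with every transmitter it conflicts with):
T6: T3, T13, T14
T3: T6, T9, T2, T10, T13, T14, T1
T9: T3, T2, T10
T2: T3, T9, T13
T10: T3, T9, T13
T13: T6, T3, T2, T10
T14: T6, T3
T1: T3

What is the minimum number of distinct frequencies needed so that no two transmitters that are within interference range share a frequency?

T6, T3, T14 all conflict with each other, so at least 3 frequencies are needed.
3 frequencies suffice: frequency 1 → {T3}; frequency 2 → {T9, T13, T14, T1}; frequency 3 → {T6, T2, T10}. No two conflicting transmitters share a frequency.

3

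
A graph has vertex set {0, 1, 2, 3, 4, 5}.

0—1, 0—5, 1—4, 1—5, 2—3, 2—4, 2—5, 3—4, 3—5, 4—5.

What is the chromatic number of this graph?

4

2, 3, 4, 5 form a clique, so at least 4 colors are needed.
4 colors suffice: color a → {5}; color b → {0, 4}; color c → {1, 3}; color d → {2}. No two adjacent vertices share a color.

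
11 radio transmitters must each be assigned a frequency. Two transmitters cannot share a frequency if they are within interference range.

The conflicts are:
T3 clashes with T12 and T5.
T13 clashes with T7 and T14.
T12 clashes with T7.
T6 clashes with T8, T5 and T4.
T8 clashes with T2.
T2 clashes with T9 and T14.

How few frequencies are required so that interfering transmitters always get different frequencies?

3

The cycle T12-T7-T13-T14-T2-T8-T6-T5-T3-T12 has odd length 9, so it cannot be 2-colored; at least 3 frequencies are needed.
3 frequencies suffice: frequency 1 → {T3, T7, T6, T2}; frequency 2 → {T12, T8, T5, T4, T9, T14}; frequency 3 → {T13}. Each listed conflict is separated.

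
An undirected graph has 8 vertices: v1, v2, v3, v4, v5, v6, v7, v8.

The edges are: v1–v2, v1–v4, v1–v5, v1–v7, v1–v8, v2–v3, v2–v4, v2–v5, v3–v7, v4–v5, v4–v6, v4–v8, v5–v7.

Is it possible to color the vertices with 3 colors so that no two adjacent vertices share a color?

v1, v2, v4, v5 form a clique, so at least 4 colors are needed.
So 3 colors are not enough.

No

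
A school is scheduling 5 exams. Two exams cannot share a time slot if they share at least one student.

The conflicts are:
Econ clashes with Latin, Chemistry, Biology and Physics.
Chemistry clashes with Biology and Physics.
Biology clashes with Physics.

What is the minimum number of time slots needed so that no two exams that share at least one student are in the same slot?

Econ, Chemistry, Biology, Physics all conflict with each other, so at least 4 time slots are needed.
4 time slots suffice: time slot 1 → {Econ}; time slot 2 → {Latin, Biology}; time slot 3 → {Physics}; time slot 4 → {Chemistry}. No two conflicting exams share a time slot.

4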